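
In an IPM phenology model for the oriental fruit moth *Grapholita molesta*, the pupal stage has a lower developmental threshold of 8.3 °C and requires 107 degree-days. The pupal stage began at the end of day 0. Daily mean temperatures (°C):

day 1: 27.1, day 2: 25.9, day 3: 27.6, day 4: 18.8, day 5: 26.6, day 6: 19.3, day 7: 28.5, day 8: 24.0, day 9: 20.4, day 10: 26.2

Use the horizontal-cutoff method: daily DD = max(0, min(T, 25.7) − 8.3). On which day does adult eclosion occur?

day 7

Daily DD above 8.3 °C (capped at 17.4): 17.4, 17.4, 17.4, 10.5, 17.4, 11.0, 17.4, 15.7, 12.1, 17.4.
Cumulative: 17.4, 34.8, 52.2, 62.7, 80.1, 91.1, 108.5, 124.2, 136.3, 153.7.
The total first reaches 107 DD on day 7.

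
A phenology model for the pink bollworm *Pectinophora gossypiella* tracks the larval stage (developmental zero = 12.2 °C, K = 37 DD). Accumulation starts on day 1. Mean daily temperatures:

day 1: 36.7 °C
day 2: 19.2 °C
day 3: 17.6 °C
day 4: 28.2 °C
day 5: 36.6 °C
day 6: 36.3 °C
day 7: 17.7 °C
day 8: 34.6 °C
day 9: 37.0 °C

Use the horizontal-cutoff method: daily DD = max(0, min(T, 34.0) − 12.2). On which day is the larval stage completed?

day 4

Daily DD above 12.2 °C (capped at 21.8): 21.8, 7.0, 5.4, 16.0, 21.8, 21.8, 5.5, 21.8, 21.8.
Cumulative: 21.8, 28.8, 34.2, 50.2, 72.0, 93.8, 99.3, 121.1, 142.9.
The total first reaches 37 DD on day 4.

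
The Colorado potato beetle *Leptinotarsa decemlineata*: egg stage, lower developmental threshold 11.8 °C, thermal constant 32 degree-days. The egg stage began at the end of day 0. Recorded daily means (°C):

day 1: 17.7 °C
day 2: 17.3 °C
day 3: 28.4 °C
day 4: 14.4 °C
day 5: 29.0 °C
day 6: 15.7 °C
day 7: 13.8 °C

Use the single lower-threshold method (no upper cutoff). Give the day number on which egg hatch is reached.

Daily DD above 11.8 °C: 5.9, 5.5, 16.6, 2.6, 17.2, 3.9, 2.0.
Cumulative: 5.9, 11.4, 28.0, 30.6, 47.8, 51.7, 53.7.
The total first reaches 32 DD on day 5.

day 5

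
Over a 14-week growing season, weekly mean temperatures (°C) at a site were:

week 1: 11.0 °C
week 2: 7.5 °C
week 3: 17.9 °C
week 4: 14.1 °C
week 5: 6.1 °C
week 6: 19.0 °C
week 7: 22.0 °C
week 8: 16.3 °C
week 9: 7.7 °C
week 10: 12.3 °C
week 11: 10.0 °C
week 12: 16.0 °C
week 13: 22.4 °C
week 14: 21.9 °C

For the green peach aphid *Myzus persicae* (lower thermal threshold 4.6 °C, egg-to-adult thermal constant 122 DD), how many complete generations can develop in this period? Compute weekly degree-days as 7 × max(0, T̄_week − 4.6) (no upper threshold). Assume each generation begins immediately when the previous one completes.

8 generations

Weekly DD (7 × max(0, T̄ − 4.6)): 44.8, 20.3, 93.1, 66.5, 10.5, 100.8, 121.8, 81.9, 21.7, 53.9, 37.8, 79.8, 124.6, 121.1.
Season total = 978.6 DD.
Complete generations = ⌊978.6 / 122⌋ = 8.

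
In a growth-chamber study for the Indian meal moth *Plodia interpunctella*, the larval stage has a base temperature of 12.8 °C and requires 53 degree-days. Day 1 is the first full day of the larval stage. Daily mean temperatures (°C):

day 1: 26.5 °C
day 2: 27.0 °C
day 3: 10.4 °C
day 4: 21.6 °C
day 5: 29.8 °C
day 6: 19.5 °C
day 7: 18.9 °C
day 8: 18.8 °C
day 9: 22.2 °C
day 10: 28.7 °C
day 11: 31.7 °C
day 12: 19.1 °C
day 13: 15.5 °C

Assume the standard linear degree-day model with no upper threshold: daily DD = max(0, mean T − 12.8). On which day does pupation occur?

day 5

Daily DD above 12.8 °C: 13.7, 14.2, 0.0, 8.8, 17.0, 6.7, 6.1, 6.0, 9.4, 15.9, 18.9, 6.3, 2.7.
Cumulative: 13.7, 27.9, 27.9, 36.7, 53.7, 60.4, 66.5, 72.5, 81.9, 97.8, 116.7, 123.0, 125.7.
The total first reaches 53 DD on day 5.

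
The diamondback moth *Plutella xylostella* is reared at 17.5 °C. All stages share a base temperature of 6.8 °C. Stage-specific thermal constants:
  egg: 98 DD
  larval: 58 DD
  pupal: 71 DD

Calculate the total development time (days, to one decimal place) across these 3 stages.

Daily accumulation at 17.5 °C = 17.5 − 6.8 = 10.7 DD/day.
Total K = 98 + 58 + 71 = 227 DD.
Total duration = 227 / 10.7 = 21.215 ≈ 21.2 days.

21.2 days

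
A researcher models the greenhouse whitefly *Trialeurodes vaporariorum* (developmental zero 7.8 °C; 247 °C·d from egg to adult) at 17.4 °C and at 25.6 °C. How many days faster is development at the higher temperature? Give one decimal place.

At 17.4 °C: 247 / (17.4 − 7.8) = 247 / 9.6 = 25.729 d.
At 25.6 °C: 247 / (25.6 − 7.8) = 247 / 17.8 = 13.876 d.
Difference = |25.729 − 13.876| = 11.853 ≈ 11.9 days.

11.9 days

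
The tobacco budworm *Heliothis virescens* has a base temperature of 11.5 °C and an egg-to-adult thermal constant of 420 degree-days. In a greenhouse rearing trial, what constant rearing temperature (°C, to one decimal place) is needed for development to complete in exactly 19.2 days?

Required daily accumulation = 420 / 19.2 = 21.875 DD/day.
T = T_base + 21.875 = 11.5 + 21.875 = 33.375 ≈ 33.4 °C.

33.4 °C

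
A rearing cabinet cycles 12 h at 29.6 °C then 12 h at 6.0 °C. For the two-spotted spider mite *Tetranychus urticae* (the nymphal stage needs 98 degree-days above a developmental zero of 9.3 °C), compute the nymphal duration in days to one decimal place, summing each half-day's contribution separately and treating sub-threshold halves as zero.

Day half: max(0, 29.6 − 9.3) × 0.5 = 20.3 × 0.5 = 10.15 DD.
Night half: max(0, 6.0 − 9.3) × 0.5 = 0.0 × 0.5 = 0.00 DD.
Per 24 h: 10.15 DD/day.
Duration = 98 / 10.15 = 9.655 ≈ 9.7 days.

9.7 days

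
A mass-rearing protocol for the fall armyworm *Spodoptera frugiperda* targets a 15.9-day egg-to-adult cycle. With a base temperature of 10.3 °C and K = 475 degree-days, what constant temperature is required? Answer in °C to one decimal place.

40.2 °C

Required daily accumulation = 475 / 15.9 = 29.874 DD/day.
T = T_base + 29.874 = 10.3 + 29.874 = 40.174 ≈ 40.2 °C.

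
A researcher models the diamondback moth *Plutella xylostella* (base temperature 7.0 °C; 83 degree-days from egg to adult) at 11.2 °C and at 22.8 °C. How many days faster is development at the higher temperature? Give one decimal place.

14.5 days

At 11.2 °C: 83 / (11.2 − 7.0) = 83 / 4.2 = 19.762 d.
At 22.8 °C: 83 / (22.8 − 7.0) = 83 / 15.8 = 5.253 d.
Difference = |19.762 − 5.253| = 14.509 ≈ 14.5 days.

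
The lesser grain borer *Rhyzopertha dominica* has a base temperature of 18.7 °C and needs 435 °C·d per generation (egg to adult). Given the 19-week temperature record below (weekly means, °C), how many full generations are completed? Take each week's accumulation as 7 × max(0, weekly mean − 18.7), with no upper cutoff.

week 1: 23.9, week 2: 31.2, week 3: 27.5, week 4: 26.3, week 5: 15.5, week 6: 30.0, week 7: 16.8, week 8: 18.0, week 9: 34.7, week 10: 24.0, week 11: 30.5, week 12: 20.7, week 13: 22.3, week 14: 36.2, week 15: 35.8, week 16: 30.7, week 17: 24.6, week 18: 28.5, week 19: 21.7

Weekly DD (7 × max(0, T̄ − 18.7)): 36.4, 87.5, 61.6, 53.2, 0.0, 79.1, 0.0, 0.0, 112.0, 37.1, 82.6, 14.0, 25.2, 122.5, 119.7, 84.0, 41.3, 68.6, 21.0.
Season total = 1045.8 DD.
Complete generations = ⌊1045.8 / 435⌋ = 2.

2 generations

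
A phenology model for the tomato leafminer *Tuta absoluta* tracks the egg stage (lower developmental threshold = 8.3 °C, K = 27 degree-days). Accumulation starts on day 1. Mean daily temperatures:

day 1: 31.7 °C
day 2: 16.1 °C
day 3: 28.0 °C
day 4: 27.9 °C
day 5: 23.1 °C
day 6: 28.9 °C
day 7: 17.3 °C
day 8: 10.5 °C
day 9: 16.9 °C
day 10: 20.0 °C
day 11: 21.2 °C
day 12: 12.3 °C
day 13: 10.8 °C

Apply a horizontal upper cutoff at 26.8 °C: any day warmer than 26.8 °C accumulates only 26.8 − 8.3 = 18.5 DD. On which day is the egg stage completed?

Daily DD above 8.3 °C (capped at 18.5): 18.5, 7.8, 18.5, 18.5, 14.8, 18.5, 9.0, 2.2, 8.6, 11.7, 12.9, 4.0, 2.5.
Cumulative: 18.5, 26.3, 44.8, 63.3, 78.1, 96.6, 105.6, 107.8, 116.4, 128.1, 141.0, 145.0, 147.5.
The total first reaches 27 DD on day 3.

day 3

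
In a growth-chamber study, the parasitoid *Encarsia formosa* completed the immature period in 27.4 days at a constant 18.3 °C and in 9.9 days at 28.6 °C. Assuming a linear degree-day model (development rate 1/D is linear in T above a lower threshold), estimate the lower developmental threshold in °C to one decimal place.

12.5 °C

Equal thermal constants: D₁(T₁ − T_b) = D₂(T₂ − T_b).
27.4·(18.3 − T_b) = 9.9·(28.6 − T_b)
T_b = (27.4·18.3 − 9.9·28.6) / (27.4 − 9.9) = 218.28 / 17.5 = 12.473 °C ≈ 12.5 °C.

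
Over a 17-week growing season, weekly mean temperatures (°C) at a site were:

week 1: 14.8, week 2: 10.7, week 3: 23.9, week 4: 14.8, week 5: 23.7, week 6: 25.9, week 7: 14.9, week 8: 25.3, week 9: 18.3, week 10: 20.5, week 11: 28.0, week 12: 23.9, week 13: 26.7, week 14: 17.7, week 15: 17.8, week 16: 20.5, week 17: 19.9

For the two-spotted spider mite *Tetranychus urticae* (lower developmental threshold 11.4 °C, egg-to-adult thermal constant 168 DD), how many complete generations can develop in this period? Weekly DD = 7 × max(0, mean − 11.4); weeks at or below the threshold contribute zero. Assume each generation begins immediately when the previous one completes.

6 generations

Weekly DD (7 × max(0, T̄ − 11.4)): 23.8, 0.0, 87.5, 23.8, 86.1, 101.5, 24.5, 97.3, 48.3, 63.7, 116.2, 87.5, 107.1, 44.1, 44.8, 63.7, 59.5.
Season total = 1079.4 DD.
Complete generations = ⌊1079.4 / 168⌋ = 6.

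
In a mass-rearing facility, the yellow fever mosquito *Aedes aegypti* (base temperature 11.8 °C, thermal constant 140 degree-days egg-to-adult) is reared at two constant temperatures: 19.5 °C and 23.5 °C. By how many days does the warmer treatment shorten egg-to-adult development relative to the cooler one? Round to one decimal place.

At 19.5 °C: 140 / (19.5 − 11.8) = 140 / 7.7 = 18.182 d.
At 23.5 °C: 140 / (23.5 − 11.8) = 140 / 11.7 = 11.966 d.
Difference = |18.182 − 11.966| = 6.216 ≈ 6.2 days.

6.2 days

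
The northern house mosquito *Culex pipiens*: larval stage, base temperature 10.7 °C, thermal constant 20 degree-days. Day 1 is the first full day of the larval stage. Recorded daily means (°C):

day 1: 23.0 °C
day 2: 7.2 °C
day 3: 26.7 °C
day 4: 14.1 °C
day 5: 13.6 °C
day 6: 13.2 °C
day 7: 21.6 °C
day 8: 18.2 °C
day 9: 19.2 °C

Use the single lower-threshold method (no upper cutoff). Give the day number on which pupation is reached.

Daily DD above 10.7 °C: 12.3, 0.0, 16.0, 3.4, 2.9, 2.5, 10.9, 7.5, 8.5.
Cumulative: 12.3, 12.3, 28.3, 31.7, 34.6, 37.1, 48.0, 55.5, 64.0.
The total first reaches 20 DD on day 3.

day 3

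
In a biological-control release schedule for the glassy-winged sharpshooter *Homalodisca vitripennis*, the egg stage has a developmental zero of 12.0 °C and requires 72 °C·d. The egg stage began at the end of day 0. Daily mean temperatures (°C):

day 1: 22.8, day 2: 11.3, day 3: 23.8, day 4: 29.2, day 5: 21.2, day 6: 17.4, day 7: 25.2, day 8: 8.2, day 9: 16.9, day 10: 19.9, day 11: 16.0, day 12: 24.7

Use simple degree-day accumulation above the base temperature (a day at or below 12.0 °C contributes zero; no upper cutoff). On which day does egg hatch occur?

day 9

Daily DD above 12.0 °C: 10.8, 0.0, 11.8, 17.2, 9.2, 5.4, 13.2, 0.0, 4.9, 7.9, 4.0, 12.7.
Cumulative: 10.8, 10.8, 22.6, 39.8, 49.0, 54.4, 67.6, 67.6, 72.5, 80.4, 84.4, 97.1.
The total first reaches 72 DD on day 9.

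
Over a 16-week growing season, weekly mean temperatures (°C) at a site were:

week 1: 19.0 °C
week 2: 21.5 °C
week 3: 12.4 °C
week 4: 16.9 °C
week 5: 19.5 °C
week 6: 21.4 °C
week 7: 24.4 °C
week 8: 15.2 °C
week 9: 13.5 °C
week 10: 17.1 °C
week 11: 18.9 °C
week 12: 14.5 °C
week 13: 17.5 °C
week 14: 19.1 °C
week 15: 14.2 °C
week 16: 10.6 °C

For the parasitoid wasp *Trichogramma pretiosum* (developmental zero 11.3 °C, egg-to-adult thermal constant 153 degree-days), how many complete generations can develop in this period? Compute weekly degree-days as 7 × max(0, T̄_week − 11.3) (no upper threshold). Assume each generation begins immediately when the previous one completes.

Weekly DD (7 × max(0, T̄ − 11.3)): 53.9, 71.4, 7.7, 39.2, 57.4, 70.7, 91.7, 27.3, 15.4, 40.6, 53.2, 22.4, 43.4, 54.6, 20.3, 0.0.
Season total = 669.2 DD.
Complete generations = ⌊669.2 / 153⌋ = 4.

4 generations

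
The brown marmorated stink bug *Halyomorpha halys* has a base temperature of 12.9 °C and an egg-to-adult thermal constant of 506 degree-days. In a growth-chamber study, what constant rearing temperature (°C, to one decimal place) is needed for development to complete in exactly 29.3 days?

30.2 °C

Required daily accumulation = 506 / 29.3 = 17.270 DD/day.
T = T_base + 17.270 = 12.9 + 17.270 = 30.170 ≈ 30.2 °C.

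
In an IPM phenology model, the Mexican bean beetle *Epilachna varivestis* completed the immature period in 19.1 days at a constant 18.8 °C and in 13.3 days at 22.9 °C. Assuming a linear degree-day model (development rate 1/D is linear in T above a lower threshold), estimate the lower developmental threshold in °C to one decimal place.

9.4 °C

Under the model K = D·(T − T_b), so D₁·(T₁ − T_b) = D₂·(T₂ − T_b).
19.1·(18.8 − T_b) = 13.3·(22.9 − T_b)
T_b = (19.1·18.8 − 13.3·22.9) / (19.1 − 13.3) = 54.51 / 5.8 = 9.398 °C ≈ 9.4 °C.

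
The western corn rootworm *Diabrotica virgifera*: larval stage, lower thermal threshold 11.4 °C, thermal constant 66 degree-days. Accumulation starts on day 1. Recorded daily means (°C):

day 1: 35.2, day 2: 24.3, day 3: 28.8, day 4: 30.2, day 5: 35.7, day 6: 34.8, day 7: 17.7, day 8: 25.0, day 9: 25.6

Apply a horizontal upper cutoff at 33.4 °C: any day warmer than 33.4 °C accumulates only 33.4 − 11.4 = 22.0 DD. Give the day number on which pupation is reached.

Daily DD above 11.4 °C (capped at 22.0): 22.0, 12.9, 17.4, 18.8, 22.0, 22.0, 6.3, 13.6, 14.2.
Cumulative: 22.0, 34.9, 52.3, 71.1, 93.1, 115.1, 121.4, 135.0, 149.2.
The total first reaches 66 DD on day 4.

day 4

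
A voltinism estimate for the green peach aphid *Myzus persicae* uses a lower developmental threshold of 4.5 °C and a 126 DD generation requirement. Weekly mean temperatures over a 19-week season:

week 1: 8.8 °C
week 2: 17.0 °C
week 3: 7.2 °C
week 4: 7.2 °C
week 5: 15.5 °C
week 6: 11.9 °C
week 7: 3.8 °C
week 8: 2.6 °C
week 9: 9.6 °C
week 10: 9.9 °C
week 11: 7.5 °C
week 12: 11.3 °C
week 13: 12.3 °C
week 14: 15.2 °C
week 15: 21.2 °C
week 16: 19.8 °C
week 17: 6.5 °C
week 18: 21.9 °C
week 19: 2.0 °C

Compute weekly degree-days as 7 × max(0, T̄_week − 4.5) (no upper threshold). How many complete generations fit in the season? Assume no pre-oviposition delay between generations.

Weekly DD (7 × max(0, T̄ − 4.5)): 30.1, 87.5, 18.9, 18.9, 77.0, 51.8, 0.0, 0.0, 35.7, 37.8, 21.0, 47.6, 54.6, 74.9, 116.9, 107.1, 14.0, 121.8, 0.0.
Season total = 915.6 DD.
Complete generations = ⌊915.6 / 126⌋ = 7.

7 generations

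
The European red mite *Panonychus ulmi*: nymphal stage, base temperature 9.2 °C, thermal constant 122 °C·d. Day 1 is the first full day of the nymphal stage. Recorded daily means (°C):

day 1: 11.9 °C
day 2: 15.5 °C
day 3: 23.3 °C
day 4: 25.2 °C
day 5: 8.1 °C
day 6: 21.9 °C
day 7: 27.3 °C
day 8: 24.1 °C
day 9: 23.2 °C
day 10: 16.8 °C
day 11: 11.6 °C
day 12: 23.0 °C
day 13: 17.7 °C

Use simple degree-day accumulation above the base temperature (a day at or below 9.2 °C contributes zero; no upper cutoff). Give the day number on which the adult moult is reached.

day 12

Daily DD above 9.2 °C: 2.7, 6.3, 14.1, 16.0, 0.0, 12.7, 18.1, 14.9, 14.0, 7.6, 2.4, 13.8, 8.5.
Cumulative: 2.7, 9.0, 23.1, 39.1, 39.1, 51.8, 69.9, 84.8, 98.8, 106.4, 108.8, 122.6, 131.1.
The total first reaches 122 DD on day 12.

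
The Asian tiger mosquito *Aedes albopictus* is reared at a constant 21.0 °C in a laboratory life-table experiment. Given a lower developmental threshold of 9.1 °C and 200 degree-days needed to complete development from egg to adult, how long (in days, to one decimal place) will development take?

16.8 days

Daily accumulation = 21.0 − 9.1 = 11.9 DD/day.
Duration = 200 / 11.9 = 16.807 ≈ 16.8 days.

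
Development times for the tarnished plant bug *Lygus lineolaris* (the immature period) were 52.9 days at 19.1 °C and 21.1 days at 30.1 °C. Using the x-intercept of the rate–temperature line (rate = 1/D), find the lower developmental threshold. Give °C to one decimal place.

Linear rate model ⇒ the product D·(T − T_b) is constant across temperatures.
52.9·(19.1 − T_b) = 21.1·(30.1 − T_b)
T_b = (52.9·19.1 − 21.1·30.1) / (52.9 − 21.1) = 375.28 / 31.8 = 11.801 °C ≈ 11.8 °C.

11.8 °C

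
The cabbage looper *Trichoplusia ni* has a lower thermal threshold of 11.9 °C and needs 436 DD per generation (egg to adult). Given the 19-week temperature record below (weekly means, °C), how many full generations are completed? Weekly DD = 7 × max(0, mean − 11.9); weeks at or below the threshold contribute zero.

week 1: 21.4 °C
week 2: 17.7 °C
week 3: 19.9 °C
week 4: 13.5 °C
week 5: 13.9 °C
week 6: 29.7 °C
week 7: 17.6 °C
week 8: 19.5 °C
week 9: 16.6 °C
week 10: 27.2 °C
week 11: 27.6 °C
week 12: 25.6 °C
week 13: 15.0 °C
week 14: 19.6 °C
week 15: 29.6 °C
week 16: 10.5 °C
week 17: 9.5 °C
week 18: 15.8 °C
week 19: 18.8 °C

Weekly DD (7 × max(0, T̄ − 11.9)): 66.5, 40.6, 56.0, 11.2, 14.0, 124.6, 39.9, 53.2, 32.9, 107.1, 109.9, 95.9, 21.7, 53.9, 123.9, 0.0, 0.0, 27.3, 48.3.
Season total = 1026.9 DD.
Complete generations = ⌊1026.9 / 436⌋ = 2.

2 generations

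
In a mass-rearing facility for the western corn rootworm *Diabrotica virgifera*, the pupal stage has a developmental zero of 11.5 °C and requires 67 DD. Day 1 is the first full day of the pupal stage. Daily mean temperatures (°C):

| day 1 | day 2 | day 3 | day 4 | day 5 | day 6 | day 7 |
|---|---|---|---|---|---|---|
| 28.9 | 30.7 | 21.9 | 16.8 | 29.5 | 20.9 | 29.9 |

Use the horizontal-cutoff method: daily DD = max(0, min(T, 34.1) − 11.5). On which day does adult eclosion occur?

day 5

Daily DD above 11.5 °C (capped at 22.6): 17.4, 19.2, 10.4, 5.3, 18.0, 9.4, 18.4.
Cumulative: 17.4, 36.6, 47.0, 52.3, 70.3, 79.7, 98.1.
The total first reaches 67 DD on day 5.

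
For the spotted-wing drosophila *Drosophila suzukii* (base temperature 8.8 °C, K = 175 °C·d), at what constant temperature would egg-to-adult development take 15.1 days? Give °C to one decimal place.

Required daily accumulation = 175 / 15.1 = 11.589 DD/day.
T = T_base + 11.589 = 8.8 + 11.589 = 20.389 ≈ 20.4 °C.

20.4 °C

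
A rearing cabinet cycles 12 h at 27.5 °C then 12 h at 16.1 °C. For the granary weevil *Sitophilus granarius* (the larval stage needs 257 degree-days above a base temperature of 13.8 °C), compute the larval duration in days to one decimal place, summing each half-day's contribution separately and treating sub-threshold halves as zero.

Day half: max(0, 27.5 − 13.8) × 0.5 = 13.7 × 0.5 = 6.85 DD.
Night half: max(0, 16.1 − 13.8) × 0.5 = 2.3 × 0.5 = 1.15 DD.
Per 24 h: 8.00 DD/day.
Duration = 257 / 8.00 = 32.125 ≈ 32.1 days.

32.1 days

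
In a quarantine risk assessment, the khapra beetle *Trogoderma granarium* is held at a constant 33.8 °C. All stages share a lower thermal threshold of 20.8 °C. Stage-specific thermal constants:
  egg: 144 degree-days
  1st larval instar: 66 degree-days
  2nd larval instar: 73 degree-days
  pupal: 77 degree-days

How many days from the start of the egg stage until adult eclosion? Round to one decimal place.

27.7 days

Daily accumulation at 33.8 °C = 33.8 − 20.8 = 13.0 DD/day.
Total K = 144 + 66 + 73 + 77 = 360 DD.
Total duration = 360 / 13.0 = 27.692 ≈ 27.7 days.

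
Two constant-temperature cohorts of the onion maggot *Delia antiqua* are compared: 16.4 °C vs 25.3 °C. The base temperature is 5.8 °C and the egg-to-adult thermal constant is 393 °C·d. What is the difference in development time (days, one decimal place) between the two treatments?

16.9 days

At 16.4 °C: 393 / (16.4 − 5.8) = 393 / 10.6 = 37.075 d.
At 25.3 °C: 393 / (25.3 − 5.8) = 393 / 19.5 = 20.154 d.
Difference = |37.075 − 20.154| = 16.922 ≈ 16.9 days.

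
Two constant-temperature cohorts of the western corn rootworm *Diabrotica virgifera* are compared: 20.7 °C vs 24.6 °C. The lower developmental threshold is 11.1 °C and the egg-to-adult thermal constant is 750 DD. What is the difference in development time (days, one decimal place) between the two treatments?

At 20.7 °C: 750 / (20.7 − 11.1) = 750 / 9.6 = 78.125 d.
At 24.6 °C: 750 / (24.6 − 11.1) = 750 / 13.5 = 55.556 d.
Difference = |78.125 − 55.556| = 22.569 ≈ 22.6 days.

22.6 days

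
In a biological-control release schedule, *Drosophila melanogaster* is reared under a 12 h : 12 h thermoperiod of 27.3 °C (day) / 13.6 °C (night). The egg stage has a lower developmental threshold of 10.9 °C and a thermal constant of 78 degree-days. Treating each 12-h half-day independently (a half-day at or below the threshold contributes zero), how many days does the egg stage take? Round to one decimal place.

8.2 days

Day half: max(0, 27.3 − 10.9) × 0.5 = 16.4 × 0.5 = 8.20 DD.
Night half: max(0, 13.6 − 10.9) × 0.5 = 2.7 × 0.5 = 1.35 DD.
Per 24 h: 9.55 DD/day.
Duration = 78 / 9.55 = 8.168 ≈ 8.2 days.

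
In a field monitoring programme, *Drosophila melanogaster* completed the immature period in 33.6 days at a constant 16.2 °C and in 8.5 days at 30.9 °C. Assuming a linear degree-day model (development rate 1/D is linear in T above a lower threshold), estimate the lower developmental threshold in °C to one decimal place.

Under the model K = D·(T − T_b), so D₁·(T₁ − T_b) = D₂·(T₂ − T_b).
33.6·(16.2 − T_b) = 8.5·(30.9 − T_b)
T_b = (33.6·16.2 − 8.5·30.9) / (33.6 − 8.5) = 281.67 / 25.1 = 11.222 °C ≈ 11.2 °C.

11.2 °C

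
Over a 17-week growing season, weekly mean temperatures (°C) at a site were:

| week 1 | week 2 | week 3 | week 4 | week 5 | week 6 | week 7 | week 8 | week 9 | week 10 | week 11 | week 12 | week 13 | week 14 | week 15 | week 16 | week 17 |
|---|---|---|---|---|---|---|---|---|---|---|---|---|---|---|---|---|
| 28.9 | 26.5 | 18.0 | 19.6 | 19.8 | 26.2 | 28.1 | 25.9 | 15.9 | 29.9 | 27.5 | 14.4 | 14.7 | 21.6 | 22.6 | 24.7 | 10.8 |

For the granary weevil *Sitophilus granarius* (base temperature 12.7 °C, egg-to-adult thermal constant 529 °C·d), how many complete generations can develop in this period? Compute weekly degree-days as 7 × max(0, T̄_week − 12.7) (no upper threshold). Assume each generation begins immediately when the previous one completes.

Weekly DD (7 × max(0, T̄ − 12.7)): 113.4, 96.6, 37.1, 48.3, 49.7, 94.5, 107.8, 92.4, 22.4, 120.4, 103.6, 11.9, 14.0, 62.3, 69.3, 84.0, 0.0.
Season total = 1127.7 DD.
Complete generations = ⌊1127.7 / 529⌋ = 2.

2 generations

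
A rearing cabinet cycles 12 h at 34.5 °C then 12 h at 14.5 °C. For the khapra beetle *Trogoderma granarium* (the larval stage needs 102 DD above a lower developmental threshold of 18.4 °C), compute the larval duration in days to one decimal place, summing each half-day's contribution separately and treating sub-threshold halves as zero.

Day half: max(0, 34.5 − 18.4) × 0.5 = 16.1 × 0.5 = 8.05 DD.
Night half: max(0, 14.5 − 18.4) × 0.5 = 0.0 × 0.5 = 0.00 DD.
Per 24 h: 8.05 DD/day.
Duration = 102 / 8.05 = 12.671 ≈ 12.7 days.

12.7 days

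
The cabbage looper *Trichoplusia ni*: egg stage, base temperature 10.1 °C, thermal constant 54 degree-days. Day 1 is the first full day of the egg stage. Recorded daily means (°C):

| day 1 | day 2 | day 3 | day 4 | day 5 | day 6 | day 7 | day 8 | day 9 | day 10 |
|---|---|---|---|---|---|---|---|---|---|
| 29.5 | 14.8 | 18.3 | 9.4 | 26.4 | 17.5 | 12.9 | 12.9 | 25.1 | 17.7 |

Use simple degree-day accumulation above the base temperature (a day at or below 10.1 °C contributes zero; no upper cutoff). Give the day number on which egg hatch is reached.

day 6

Daily DD above 10.1 °C: 19.4, 4.7, 8.2, 0.0, 16.3, 7.4, 2.8, 2.8, 15.0, 7.6.
Cumulative: 19.4, 24.1, 32.3, 32.3, 48.6, 56.0, 58.8, 61.6, 76.6, 84.2.
The total first reaches 54 DD on day 6.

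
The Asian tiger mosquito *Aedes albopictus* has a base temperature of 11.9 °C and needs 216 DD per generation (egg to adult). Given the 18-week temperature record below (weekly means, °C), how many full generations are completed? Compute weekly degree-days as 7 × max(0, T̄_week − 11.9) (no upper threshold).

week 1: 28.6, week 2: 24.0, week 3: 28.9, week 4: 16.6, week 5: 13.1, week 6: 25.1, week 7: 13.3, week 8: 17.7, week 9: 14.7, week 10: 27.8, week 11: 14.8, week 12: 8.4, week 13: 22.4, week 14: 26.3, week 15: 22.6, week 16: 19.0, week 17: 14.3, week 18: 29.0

5 generations

Weekly DD (7 × max(0, T̄ − 11.9)): 116.9, 84.7, 119.0, 32.9, 8.4, 92.4, 9.8, 40.6, 19.6, 111.3, 20.3, 0.0, 73.5, 100.8, 74.9, 49.7, 16.8, 119.7.
Season total = 1091.3 DD.
Complete generations = ⌊1091.3 / 216⌋ = 5.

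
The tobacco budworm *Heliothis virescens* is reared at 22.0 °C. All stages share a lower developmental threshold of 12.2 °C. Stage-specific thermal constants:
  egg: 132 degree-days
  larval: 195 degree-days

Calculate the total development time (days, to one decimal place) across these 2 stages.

33.4 days

Daily accumulation at 22.0 °C = 22.0 − 12.2 = 9.8 DD/day.
Total K = 132 + 195 = 327 DD.
Total duration = 327 / 9.8 = 33.367 ≈ 33.4 days.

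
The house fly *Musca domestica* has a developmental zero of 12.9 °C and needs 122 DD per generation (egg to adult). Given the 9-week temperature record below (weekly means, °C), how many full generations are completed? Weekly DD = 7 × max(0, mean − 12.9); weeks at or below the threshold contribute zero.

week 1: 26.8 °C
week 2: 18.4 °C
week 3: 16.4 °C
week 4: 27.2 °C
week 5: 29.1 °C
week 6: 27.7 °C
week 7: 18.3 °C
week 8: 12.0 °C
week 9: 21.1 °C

4 generations

Weekly DD (7 × max(0, T̄ − 12.9)): 97.3, 38.5, 24.5, 100.1, 113.4, 103.6, 37.8, 0.0, 57.4.
Season total = 572.6 DD.
Complete generations = ⌊572.6 / 122⌋ = 4.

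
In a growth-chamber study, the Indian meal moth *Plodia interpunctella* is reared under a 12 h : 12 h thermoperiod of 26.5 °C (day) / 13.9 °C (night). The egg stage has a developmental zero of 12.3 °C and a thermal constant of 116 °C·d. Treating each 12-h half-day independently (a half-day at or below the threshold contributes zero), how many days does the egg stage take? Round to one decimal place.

Day half: max(0, 26.5 − 12.3) × 0.5 = 14.2 × 0.5 = 7.10 DD.
Night half: max(0, 13.9 − 12.3) × 0.5 = 1.6 × 0.5 = 0.80 DD.
Per 24 h: 7.90 DD/day.
Duration = 116 / 7.90 = 14.684 ≈ 14.7 days.

14.7 days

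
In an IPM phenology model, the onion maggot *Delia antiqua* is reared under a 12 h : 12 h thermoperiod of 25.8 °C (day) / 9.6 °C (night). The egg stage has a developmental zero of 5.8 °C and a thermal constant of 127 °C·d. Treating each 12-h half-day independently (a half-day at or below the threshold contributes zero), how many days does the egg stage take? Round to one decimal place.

10.7 days

Day half: max(0, 25.8 − 5.8) × 0.5 = 20.0 × 0.5 = 10.00 DD.
Night half: max(0, 9.6 − 5.8) × 0.5 = 3.8 × 0.5 = 1.90 DD.
Per 24 h: 11.90 DD/day.
Duration = 127 / 11.90 = 10.672 ≈ 10.7 days.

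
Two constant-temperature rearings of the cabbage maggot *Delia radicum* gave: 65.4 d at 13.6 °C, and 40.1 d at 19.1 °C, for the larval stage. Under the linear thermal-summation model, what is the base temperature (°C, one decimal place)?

Under the model K = D·(T − T_b), so D₁·(T₁ − T_b) = D₂·(T₂ − T_b).
65.4·(13.6 − T_b) = 40.1·(19.1 − T_b)
T_b = (65.4·13.6 − 40.1·19.1) / (65.4 − 40.1) = 123.53 / 25.3 = 4.883 °C ≈ 4.9 °C.

4.9 °C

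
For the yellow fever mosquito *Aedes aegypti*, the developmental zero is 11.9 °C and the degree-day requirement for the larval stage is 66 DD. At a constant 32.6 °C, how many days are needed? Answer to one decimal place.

3.2 days

Daily accumulation = 32.6 − 11.9 = 20.7 DD/day.
Duration = 66 / 20.7 = 3.188 ≈ 3.2 days.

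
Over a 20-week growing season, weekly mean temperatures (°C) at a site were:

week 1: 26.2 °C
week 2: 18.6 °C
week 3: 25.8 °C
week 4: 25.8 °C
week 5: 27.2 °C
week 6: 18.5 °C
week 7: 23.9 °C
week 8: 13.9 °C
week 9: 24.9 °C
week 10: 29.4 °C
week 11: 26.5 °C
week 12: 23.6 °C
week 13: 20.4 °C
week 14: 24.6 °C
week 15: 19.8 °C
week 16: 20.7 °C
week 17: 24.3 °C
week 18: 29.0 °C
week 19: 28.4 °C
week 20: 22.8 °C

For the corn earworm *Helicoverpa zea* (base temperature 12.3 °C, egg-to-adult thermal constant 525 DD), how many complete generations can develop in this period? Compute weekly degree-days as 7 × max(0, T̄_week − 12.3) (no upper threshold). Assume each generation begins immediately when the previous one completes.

Weekly DD (7 × max(0, T̄ − 12.3)): 97.3, 44.1, 94.5, 94.5, 104.3, 43.4, 81.2, 11.2, 88.2, 119.7, 99.4, 79.1, 56.7, 86.1, 52.5, 58.8, 84.0, 116.9, 112.7, 73.5.
Season total = 1598.1 DD.
Complete generations = ⌊1598.1 / 525⌋ = 3.

3 generations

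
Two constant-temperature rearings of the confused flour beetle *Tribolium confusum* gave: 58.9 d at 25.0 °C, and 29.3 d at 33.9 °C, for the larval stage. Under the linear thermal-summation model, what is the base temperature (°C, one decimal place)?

16.2 °C

Linear rate model ⇒ the product D·(T − T_b) is constant across temperatures.
58.9·(25.0 − T_b) = 29.3·(33.9 − T_b)
T_b = (58.9·25.0 − 29.3·33.9) / (58.9 − 29.3) = 479.23 / 29.6 = 16.190 °C ≈ 16.2 °C.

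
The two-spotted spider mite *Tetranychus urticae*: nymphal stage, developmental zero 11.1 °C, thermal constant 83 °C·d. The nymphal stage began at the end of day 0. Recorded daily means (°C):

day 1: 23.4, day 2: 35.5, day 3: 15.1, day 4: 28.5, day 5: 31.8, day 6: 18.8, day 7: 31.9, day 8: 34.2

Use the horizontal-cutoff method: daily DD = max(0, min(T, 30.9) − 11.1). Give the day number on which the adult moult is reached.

Daily DD above 11.1 °C (capped at 19.8): 12.3, 19.8, 4.0, 17.4, 19.8, 7.7, 19.8, 19.8.
Cumulative: 12.3, 32.1, 36.1, 53.5, 73.3, 81.0, 100.8, 120.6.
The total first reaches 83 DD on day 7.

day 7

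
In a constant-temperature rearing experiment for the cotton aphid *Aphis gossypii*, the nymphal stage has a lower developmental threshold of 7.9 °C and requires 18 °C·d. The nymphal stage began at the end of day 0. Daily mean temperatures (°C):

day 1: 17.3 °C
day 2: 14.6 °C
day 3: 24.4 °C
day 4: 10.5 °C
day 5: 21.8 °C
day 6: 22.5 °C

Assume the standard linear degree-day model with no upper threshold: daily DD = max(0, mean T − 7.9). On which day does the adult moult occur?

day 3

Daily DD above 7.9 °C: 9.4, 6.7, 16.5, 2.6, 13.9, 14.6.
Cumulative: 9.4, 16.1, 32.6, 35.2, 49.1, 63.7.
The total first reaches 18 DD on day 3.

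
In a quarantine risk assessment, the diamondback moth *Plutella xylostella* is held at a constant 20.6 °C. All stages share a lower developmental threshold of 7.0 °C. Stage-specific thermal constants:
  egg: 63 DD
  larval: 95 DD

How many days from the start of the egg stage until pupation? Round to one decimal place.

Daily accumulation at 20.6 °C = 20.6 − 7.0 = 13.6 DD/day.
Total K = 63 + 95 = 158 DD.
Total duration = 158 / 13.6 = 11.618 ≈ 11.6 days.

11.6 days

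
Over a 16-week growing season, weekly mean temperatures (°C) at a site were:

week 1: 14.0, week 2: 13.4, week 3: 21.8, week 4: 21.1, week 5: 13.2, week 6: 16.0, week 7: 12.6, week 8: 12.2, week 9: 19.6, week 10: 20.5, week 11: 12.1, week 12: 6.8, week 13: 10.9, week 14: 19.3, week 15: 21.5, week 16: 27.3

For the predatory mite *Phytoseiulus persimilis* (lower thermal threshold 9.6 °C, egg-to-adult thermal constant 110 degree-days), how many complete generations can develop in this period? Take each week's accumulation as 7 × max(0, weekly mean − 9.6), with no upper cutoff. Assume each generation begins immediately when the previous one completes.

Weekly DD (7 × max(0, T̄ − 9.6)): 30.8, 26.6, 85.4, 80.5, 25.2, 44.8, 21.0, 18.2, 70.0, 76.3, 17.5, 0.0, 9.1, 67.9, 83.3, 123.9.
Season total = 780.5 DD.
Complete generations = ⌊780.5 / 110⌋ = 7.

7 generations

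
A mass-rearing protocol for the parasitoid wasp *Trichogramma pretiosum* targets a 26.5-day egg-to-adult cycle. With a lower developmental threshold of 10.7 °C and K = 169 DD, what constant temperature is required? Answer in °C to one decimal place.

Required daily accumulation = 169 / 26.5 = 6.377 DD/day.
T = T_base + 6.377 = 10.7 + 6.377 = 17.077 ≈ 17.1 °C.

17.1 °C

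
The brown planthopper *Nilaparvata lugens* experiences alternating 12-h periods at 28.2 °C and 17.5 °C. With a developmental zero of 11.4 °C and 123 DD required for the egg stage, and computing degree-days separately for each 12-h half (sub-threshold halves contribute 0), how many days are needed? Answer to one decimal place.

Day half: max(0, 28.2 − 11.4) × 0.5 = 16.8 × 0.5 = 8.40 DD.
Night half: max(0, 17.5 − 11.4) × 0.5 = 6.1 × 0.5 = 3.05 DD.
Per 24 h: 11.45 DD/day.
Duration = 123 / 11.45 = 10.742 ≈ 10.7 days.

10.7 days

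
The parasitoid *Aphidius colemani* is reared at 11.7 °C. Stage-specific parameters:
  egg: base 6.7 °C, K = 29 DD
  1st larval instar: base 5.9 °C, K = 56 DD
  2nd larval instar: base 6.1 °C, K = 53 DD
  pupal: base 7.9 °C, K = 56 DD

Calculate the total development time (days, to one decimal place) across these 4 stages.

egg: 29 / (11.7 − 6.7) = 29 / 5.0 = 5.800 d.
1st larval instar: 56 / (11.7 − 5.9) = 56 / 5.8 = 9.655 d.
2nd larval instar: 53 / (11.7 − 6.1) = 53 / 5.6 = 9.464 d.
pupal: 56 / (11.7 − 7.9) = 56 / 3.8 = 14.737 d.
Sum = 39.656 ≈ 39.7 days.

39.7 days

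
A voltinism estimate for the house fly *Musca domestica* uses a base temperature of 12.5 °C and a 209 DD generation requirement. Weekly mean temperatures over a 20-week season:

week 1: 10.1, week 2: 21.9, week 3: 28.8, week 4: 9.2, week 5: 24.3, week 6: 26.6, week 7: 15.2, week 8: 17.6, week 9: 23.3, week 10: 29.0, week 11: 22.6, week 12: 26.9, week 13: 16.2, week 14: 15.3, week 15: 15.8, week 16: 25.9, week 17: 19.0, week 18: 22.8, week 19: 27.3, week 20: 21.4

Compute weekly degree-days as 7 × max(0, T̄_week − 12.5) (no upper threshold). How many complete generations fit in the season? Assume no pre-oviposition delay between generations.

5 generations

Weekly DD (7 × max(0, T̄ − 12.5)): 0.0, 65.8, 114.1, 0.0, 82.6, 98.7, 18.9, 35.7, 75.6, 115.5, 70.7, 100.8, 25.9, 19.6, 23.1, 93.8, 45.5, 72.1, 103.6, 62.3.
Season total = 1224.3 DD.
Complete generations = ⌊1224.3 / 209⌋ = 5.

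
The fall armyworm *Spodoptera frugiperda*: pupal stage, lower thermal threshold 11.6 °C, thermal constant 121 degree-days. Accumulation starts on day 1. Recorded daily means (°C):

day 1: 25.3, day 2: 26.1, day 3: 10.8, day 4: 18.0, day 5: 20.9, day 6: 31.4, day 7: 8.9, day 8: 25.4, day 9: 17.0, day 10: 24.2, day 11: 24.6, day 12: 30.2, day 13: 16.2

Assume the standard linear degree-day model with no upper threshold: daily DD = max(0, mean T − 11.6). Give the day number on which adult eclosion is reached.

Daily DD above 11.6 °C: 13.7, 14.5, 0.0, 6.4, 9.3, 19.8, 0.0, 13.8, 5.4, 12.6, 13.0, 18.6, 4.6.
Cumulative: 13.7, 28.2, 28.2, 34.6, 43.9, 63.7, 63.7, 77.5, 82.9, 95.5, 108.5, 127.1, 131.7.
The total first reaches 121 DD on day 12.

day 12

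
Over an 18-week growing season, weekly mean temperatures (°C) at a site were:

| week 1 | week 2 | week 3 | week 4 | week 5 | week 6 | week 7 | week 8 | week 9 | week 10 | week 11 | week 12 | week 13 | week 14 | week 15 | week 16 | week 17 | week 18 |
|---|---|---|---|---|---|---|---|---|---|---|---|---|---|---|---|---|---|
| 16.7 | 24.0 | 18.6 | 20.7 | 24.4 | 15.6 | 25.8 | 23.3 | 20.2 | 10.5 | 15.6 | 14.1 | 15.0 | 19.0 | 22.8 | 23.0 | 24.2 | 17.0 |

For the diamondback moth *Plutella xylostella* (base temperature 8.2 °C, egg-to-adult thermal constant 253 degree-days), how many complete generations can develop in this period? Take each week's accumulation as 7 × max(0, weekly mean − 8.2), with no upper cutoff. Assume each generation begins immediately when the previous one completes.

Weekly DD (7 × max(0, T̄ − 8.2)): 59.5, 110.6, 72.8, 87.5, 113.4, 51.8, 123.2, 105.7, 84.0, 16.1, 51.8, 41.3, 47.6, 75.6, 102.2, 103.6, 112.0, 61.6.
Season total = 1420.3 DD.
Complete generations = ⌊1420.3 / 253⌋ = 5.

5 generations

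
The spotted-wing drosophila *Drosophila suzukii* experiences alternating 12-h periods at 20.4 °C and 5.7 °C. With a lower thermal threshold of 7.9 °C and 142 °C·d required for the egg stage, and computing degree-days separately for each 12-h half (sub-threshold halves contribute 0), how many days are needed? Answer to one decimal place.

22.7 days

Day half: max(0, 20.4 − 7.9) × 0.5 = 12.5 × 0.5 = 6.25 DD.
Night half: max(0, 5.7 − 7.9) × 0.5 = 0.0 × 0.5 = 0.00 DD.
Per 24 h: 6.25 DD/day.
Duration = 142 / 6.25 = 22.720 ≈ 22.7 days.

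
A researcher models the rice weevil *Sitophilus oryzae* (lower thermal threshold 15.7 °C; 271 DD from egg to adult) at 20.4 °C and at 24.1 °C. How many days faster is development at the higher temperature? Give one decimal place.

25.4 days

At 20.4 °C: 271 / (20.4 − 15.7) = 271 / 4.7 = 57.660 d.
At 24.1 °C: 271 / (24.1 − 15.7) = 271 / 8.4 = 32.262 d.
Difference = |57.660 − 32.262| = 25.398 ≈ 25.4 days.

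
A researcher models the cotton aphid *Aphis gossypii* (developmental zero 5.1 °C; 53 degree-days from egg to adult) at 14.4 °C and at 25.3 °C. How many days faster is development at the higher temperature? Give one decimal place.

At 14.4 °C: 53 / (14.4 − 5.1) = 53 / 9.3 = 5.699 d.
At 25.3 °C: 53 / (25.3 − 5.1) = 53 / 20.2 = 2.624 d.
Difference = |5.699 − 2.624| = 3.075 ≈ 3.1 days.

3.1 days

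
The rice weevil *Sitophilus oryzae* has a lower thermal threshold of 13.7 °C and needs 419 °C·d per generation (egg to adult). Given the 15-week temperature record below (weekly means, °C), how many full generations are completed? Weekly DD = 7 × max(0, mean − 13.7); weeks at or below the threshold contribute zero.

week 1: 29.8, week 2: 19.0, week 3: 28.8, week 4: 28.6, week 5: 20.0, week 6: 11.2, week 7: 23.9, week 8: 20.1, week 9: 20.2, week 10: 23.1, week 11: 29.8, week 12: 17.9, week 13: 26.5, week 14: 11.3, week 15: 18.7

Weekly DD (7 × max(0, T̄ − 13.7)): 112.7, 37.1, 105.7, 104.3, 44.1, 0.0, 71.4, 44.8, 45.5, 65.8, 112.7, 29.4, 89.6, 0.0, 35.0.
Season total = 898.1 DD.
Complete generations = ⌊898.1 / 419⌋ = 2.

2 generations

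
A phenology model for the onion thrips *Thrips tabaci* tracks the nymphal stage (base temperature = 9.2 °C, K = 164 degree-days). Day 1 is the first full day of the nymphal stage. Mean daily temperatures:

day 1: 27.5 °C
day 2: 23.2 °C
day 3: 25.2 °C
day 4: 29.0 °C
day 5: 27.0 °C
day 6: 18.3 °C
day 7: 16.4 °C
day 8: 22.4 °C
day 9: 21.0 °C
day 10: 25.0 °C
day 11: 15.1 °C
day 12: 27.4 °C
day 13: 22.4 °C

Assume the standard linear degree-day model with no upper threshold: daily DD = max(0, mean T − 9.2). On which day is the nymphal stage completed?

Daily DD above 9.2 °C: 18.3, 14.0, 16.0, 19.8, 17.8, 9.1, 7.2, 13.2, 11.8, 15.8, 5.9, 18.2, 13.2.
Cumulative: 18.3, 32.3, 48.3, 68.1, 85.9, 95.0, 102.2, 115.4, 127.2, 143.0, 148.9, 167.1, 180.3.
The total first reaches 164 DD on day 12.

day 12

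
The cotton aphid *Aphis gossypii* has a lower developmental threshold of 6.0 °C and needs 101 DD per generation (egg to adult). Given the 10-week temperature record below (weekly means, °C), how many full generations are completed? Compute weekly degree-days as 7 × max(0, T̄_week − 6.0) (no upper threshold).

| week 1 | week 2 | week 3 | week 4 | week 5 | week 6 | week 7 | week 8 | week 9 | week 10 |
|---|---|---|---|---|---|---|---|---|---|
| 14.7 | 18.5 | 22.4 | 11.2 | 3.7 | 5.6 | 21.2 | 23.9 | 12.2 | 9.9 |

5 generations

Weekly DD (7 × max(0, T̄ − 6.0)): 60.9, 87.5, 114.8, 36.4, 0.0, 0.0, 106.4, 125.3, 43.4, 27.3.
Season total = 602.0 DD.
Complete generations = ⌊602.0 / 101⌋ = 5.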